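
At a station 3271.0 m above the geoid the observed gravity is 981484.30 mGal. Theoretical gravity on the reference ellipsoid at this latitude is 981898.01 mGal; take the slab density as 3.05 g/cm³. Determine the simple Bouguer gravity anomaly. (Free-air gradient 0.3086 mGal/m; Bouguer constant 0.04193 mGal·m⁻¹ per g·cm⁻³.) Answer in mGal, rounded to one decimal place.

Free-air correction = 0.3086 × 3271.0 = 1009.43 mGal
Free-air anomaly = 981484.30 − 981898.01 + (1009.43) = 595.72 mGal
Bouguer slab correction = 0.04193 × 3.05 × 3271.0 = 418.32 mGal
Simple Bouguer anomaly = 595.72 − (418.32) = 177.40 mGal

177.4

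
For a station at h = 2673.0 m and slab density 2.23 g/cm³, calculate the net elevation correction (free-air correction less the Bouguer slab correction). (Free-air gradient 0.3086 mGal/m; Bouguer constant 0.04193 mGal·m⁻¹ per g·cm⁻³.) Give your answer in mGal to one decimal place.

Combined gradient = 0.3086 − 0.04193 × 2.23 = 0.2150961 mGal/m
Combined elevation correction = 0.2150961 × 2673.0 = 575.0 mGal

575.0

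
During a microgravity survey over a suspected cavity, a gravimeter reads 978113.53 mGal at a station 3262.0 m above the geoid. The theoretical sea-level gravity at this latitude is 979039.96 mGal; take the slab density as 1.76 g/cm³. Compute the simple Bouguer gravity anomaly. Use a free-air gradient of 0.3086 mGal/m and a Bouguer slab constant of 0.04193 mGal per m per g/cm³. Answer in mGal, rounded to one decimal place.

-160.5

Free-air correction = 0.3086 × 3262.0 = 1006.65 mGal
Free-air anomaly = 978113.53 − 979039.96 + (1006.65) = 80.22 mGal
Bouguer slab correction = 0.04193 × 1.76 × 3262.0 = 240.73 mGal
Simple Bouguer anomaly = 80.22 − (240.73) = -160.51 mGal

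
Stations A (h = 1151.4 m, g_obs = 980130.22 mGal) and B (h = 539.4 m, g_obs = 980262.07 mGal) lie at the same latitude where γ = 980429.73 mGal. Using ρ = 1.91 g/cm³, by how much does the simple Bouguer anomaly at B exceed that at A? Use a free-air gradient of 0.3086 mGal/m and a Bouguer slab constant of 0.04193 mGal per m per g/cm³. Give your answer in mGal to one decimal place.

Δg_SB(A) = 980130.22 − 980429.73 + 0.3086×1151.4 − 0.04193×1.91×1151.4 = -36.40 mGal
Δg_SB(B) = 980262.07 − 980429.73 + 0.3086×539.4 − 0.04193×1.91×539.4 = -44.40 mGal
Difference = -44.40 − (-36.40) = -8.00 mGal

-8.0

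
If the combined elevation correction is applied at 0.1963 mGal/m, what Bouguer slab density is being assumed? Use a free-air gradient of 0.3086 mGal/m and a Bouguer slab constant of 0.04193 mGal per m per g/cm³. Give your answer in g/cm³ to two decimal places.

2.68

0.1963 = 0.3086 − 0.04193 × ρ
ρ = (0.3086 − 0.1963) / 0.04193 = 2.68 g/cm³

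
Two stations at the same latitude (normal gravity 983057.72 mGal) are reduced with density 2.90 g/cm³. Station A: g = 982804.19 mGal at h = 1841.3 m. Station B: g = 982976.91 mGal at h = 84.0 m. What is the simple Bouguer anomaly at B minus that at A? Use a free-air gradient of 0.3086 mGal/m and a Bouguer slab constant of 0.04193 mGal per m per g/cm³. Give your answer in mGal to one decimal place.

Δg_SB(A) = 982804.19 − 983057.72 + 0.3086×1841.3 − 0.04193×2.90×1841.3 = 90.80 mGal
Δg_SB(B) = 982976.91 − 983057.72 + 0.3086×84.0 − 0.04193×2.90×84.0 = -65.10 mGal
Difference = -65.10 − (90.80) = -155.90 mGal

-155.9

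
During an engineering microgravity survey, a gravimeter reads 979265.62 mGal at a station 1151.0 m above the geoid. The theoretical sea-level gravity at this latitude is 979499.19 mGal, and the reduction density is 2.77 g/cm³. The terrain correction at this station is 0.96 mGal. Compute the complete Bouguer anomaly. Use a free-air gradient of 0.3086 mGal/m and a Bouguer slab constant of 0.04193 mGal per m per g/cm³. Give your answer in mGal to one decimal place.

-11.1

Free-air correction = 0.3086 × 1151.0 = 355.20 mGal
Free-air anomaly = 979265.62 − 979499.19 + (355.20) = 121.63 mGal
Bouguer slab correction = 0.04193 × 2.77 × 1151.0 = 133.68 mGal
Simple Bouguer anomaly = 121.63 − (133.68) = -12.05 mGal
Complete Bouguer anomaly = -12.05 + 0.96 = -11.09 mGal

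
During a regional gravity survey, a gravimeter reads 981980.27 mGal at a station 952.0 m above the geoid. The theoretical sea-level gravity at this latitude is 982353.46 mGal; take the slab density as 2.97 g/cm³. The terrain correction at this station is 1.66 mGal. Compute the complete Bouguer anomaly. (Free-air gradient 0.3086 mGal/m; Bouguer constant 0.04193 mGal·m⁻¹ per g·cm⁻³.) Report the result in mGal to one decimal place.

-196.3

Free-air correction = 0.3086 × 952.0 = 293.79 mGal
Free-air anomaly = 981980.27 − 982353.46 + (293.79) = -79.40 mGal
Bouguer slab correction = 0.04193 × 2.97 × 952.0 = 118.55 mGal
Simple Bouguer anomaly = -79.40 − (118.55) = -197.95 mGal
Complete Bouguer anomaly = -197.95 + 1.66 = -196.29 mGal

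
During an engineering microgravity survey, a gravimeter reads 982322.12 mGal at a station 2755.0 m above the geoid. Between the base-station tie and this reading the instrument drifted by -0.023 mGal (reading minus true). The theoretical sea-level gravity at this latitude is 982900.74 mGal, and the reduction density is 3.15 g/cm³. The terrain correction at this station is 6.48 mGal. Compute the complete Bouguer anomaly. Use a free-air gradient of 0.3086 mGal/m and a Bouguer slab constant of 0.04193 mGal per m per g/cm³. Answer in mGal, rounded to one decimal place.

-85.8

Drift-corrected reading = 982322.12 − (-0.023) = 982322.143 mGal
Free-air correction = 0.3086 × 2755.0 = 850.19 mGal
Free-air anomaly = 982322.143 − 982900.74 + (850.19) = 271.593 mGal
Bouguer slab correction = 0.04193 × 3.15 × 2755.0 = 363.88 mGal
Simple Bouguer anomaly = 271.593 − (363.88) = -92.287 mGal
Complete Bouguer anomaly = -92.287 + 6.48 = -85.807 mGal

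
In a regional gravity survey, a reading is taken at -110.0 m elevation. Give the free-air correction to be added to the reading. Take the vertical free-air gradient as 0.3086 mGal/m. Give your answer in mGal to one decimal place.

-33.9

Free-air correction = 0.3086 × -110.0 = -33.9 mGal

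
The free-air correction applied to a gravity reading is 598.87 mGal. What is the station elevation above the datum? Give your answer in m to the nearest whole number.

h = 598.87 / 0.3086 = 1940.60 m

1941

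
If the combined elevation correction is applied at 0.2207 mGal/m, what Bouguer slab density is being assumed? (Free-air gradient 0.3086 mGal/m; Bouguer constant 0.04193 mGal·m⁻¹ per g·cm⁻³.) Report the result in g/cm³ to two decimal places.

0.2207 = 0.3086 − 0.04193 × ρ
ρ = (0.3086 − 0.2207) / 0.04193 = 2.10 g/cm³

2.10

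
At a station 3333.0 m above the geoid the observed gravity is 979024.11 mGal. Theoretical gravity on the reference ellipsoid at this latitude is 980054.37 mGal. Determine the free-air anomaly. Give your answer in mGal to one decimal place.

-1.7

Free-air correction = 0.3086 × 3333.0 = 1028.56 mGal
Free-air anomaly = 979024.11 − 980054.37 + (1028.56) = -1.70 mGal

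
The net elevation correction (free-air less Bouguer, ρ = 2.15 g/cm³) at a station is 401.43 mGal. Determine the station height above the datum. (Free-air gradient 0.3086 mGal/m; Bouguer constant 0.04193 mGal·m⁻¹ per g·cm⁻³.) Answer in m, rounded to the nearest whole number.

Combined gradient = 0.3086 − 0.04193 × 2.15 = 0.2184505 mGal/m
h = 401.43 / 0.2184505 = 1837.62 m

1838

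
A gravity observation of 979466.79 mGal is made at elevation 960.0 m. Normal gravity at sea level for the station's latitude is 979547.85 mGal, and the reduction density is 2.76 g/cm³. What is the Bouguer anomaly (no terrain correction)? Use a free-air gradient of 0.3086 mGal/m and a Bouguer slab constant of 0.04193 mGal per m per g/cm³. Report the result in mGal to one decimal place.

104.1

Free-air correction = 0.3086 × 960.0 = 296.26 mGal
Free-air anomaly = 979466.79 − 979547.85 + (296.26) = 215.20 mGal
Bouguer slab correction = 0.04193 × 2.76 × 960.0 = 111.10 mGal
Simple Bouguer anomaly = 215.20 − (111.10) = 104.10 mGal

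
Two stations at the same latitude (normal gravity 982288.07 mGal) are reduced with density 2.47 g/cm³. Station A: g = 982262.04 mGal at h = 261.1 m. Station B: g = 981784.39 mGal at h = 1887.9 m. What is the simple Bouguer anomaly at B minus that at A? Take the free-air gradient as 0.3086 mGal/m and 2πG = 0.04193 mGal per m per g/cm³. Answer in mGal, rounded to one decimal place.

-144.1

Δg_SB(A) = 982262.04 − 982288.07 + 0.3086×261.1 − 0.04193×2.47×261.1 = 27.50 mGal
Δg_SB(B) = 981784.39 − 982288.07 + 0.3086×1887.9 − 0.04193×2.47×1887.9 = -116.60 mGal
Difference = -116.60 − (27.50) = -144.10 mGal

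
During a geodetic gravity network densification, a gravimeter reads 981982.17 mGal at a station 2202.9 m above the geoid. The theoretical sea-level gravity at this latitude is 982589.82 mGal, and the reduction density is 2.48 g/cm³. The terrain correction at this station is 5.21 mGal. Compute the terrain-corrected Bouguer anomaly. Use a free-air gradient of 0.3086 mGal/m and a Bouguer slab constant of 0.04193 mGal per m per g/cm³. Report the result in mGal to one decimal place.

Free-air correction = 0.3086 × 2202.9 = 679.81 mGal
Free-air anomaly = 981982.17 − 982589.82 + (679.81) = 72.16 mGal
Bouguer slab correction = 0.04193 × 2.48 × 2202.9 = 229.07 mGal
Simple Bouguer anomaly = 72.16 − (229.07) = -156.91 mGal
Complete Bouguer anomaly = -156.91 + 5.21 = -151.70 mGal

-151.7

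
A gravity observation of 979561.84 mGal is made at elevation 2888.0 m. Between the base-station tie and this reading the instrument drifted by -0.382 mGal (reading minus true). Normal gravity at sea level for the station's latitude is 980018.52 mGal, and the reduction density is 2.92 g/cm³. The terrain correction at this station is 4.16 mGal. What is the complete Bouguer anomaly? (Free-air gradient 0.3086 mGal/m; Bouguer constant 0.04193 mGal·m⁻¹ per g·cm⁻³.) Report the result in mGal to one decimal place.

85.5

Drift-corrected reading = 979561.84 − (-0.382) = 979562.222 mGal
Free-air correction = 0.3086 × 2888.0 = 891.24 mGal
Free-air anomaly = 979562.222 − 980018.52 + (891.24) = 434.942 mGal
Bouguer slab correction = 0.04193 × 2.92 × 2888.0 = 353.59 mGal
Simple Bouguer anomaly = 434.942 − (353.59) = 81.352 mGal
Complete Bouguer anomaly = 81.352 + 4.16 = 85.512 mGal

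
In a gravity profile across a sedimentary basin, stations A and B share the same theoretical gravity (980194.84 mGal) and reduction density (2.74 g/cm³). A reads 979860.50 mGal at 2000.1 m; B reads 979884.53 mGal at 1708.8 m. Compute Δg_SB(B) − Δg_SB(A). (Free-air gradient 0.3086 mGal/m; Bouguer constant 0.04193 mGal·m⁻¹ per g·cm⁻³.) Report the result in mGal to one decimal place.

-32.4

Δg_SB(A) = 979860.50 − 980194.84 + 0.3086×2000.1 − 0.04193×2.74×2000.1 = 53.10 mGal
Δg_SB(B) = 979884.53 − 980194.84 + 0.3086×1708.8 − 0.04193×2.74×1708.8 = 20.70 mGal
Difference = 20.70 − (53.10) = -32.40 mGal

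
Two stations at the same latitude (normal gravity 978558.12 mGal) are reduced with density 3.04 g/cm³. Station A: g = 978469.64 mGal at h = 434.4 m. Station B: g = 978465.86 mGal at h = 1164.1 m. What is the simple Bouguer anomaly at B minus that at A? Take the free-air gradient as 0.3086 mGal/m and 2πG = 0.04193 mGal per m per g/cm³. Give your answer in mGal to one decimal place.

128.4

Δg_SB(A) = 978469.64 − 978558.12 + 0.3086×434.4 − 0.04193×3.04×434.4 = -9.80 mGal
Δg_SB(B) = 978465.86 − 978558.12 + 0.3086×1164.1 − 0.04193×3.04×1164.1 = 118.60 mGal
Difference = 118.60 − (-9.80) = 128.40 mGal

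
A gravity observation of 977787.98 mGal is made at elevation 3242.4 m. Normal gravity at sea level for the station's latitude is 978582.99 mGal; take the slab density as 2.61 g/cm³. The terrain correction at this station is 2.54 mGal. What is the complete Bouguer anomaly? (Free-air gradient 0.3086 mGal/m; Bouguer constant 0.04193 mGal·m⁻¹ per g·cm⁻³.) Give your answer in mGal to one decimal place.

Free-air correction = 0.3086 × 3242.4 = 1000.60 mGal
Free-air anomaly = 977787.98 − 978582.99 + (1000.60) = 205.59 mGal
Bouguer slab correction = 0.04193 × 2.61 × 3242.4 = 354.84 mGal
Simple Bouguer anomaly = 205.59 − (354.84) = -149.25 mGal
Complete Bouguer anomaly = -149.25 + 2.54 = -146.71 mGal

-146.7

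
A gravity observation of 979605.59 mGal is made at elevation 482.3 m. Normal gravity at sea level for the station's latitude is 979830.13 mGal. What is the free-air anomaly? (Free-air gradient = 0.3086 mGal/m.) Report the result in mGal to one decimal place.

Free-air correction = 0.3086 × 482.3 = 148.84 mGal
Free-air anomaly = 979605.59 − 979830.13 + (148.84) = -75.70 mGal

-75.7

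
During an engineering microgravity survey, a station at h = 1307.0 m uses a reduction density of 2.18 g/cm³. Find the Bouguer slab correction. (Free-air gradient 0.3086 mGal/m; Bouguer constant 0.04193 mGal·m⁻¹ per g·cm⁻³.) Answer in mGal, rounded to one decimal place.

119.5

Bouguer slab correction = 0.04193 × 2.18 × 1307.0 = 119.5 mGal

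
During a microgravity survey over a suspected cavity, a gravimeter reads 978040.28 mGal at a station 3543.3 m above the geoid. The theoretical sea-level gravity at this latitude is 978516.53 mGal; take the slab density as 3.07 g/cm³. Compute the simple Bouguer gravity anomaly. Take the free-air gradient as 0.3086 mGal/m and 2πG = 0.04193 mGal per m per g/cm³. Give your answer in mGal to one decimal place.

161.1

Free-air correction = 0.3086 × 3543.3 = 1093.46 mGal
Free-air anomaly = 978040.28 − 978516.53 + (1093.46) = 617.21 mGal
Bouguer slab correction = 0.04193 × 3.07 × 3543.3 = 456.11 mGal
Simple Bouguer anomaly = 617.21 − (456.11) = 161.10 mGal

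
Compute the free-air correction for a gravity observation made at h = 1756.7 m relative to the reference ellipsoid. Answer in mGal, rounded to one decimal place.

542.1

Free-air correction = 0.3086 × 1756.7 = 542.1 mGal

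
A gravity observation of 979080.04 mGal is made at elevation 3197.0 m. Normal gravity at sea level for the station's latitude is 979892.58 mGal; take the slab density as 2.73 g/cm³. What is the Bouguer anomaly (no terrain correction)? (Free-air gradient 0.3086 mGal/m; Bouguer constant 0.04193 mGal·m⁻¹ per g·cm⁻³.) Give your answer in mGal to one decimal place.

Free-air correction = 0.3086 × 3197.0 = 986.59 mGal
Free-air anomaly = 979080.04 − 979892.58 + (986.59) = 174.05 mGal
Bouguer slab correction = 0.04193 × 2.73 × 3197.0 = 365.96 mGal
Simple Bouguer anomaly = 174.05 − (365.96) = -191.91 mGal

-191.9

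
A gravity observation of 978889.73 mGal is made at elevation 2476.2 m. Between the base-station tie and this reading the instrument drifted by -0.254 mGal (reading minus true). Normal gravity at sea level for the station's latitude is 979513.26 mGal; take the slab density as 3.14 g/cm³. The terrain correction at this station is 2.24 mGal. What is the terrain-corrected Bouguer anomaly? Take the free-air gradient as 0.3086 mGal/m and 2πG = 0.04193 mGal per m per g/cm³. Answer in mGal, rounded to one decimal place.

Drift-corrected reading = 978889.73 − (-0.254) = 978889.984 mGal
Free-air correction = 0.3086 × 2476.2 = 764.16 mGal
Free-air anomaly = 978889.984 − 979513.26 + (764.16) = 140.884 mGal
Bouguer slab correction = 0.04193 × 3.14 × 2476.2 = 326.02 mGal
Simple Bouguer anomaly = 140.884 − (326.02) = -185.136 mGal
Complete Bouguer anomaly = -185.136 + 2.24 = -182.896 mGal

-182.9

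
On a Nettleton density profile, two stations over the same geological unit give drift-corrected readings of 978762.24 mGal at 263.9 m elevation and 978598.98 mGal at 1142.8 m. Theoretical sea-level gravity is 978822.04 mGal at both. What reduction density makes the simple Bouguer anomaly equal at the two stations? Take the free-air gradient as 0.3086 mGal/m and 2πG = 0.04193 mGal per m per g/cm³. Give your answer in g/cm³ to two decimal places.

2.93

Δg_obs = 978598.98 − 978762.24 = -163.26 mGal over Δh = 1142.8 − 263.9 = 878.9 m
Equal Bouguer anomalies ⇒ Δg_obs + (0.3086 − 0.04193ρ)·Δh = 0
0.3086 − 0.04193ρ = −Δg_obs/Δh = 0.18575
ρ = (0.3086 − 0.18575) / 0.04193 = 2.93 g/cm³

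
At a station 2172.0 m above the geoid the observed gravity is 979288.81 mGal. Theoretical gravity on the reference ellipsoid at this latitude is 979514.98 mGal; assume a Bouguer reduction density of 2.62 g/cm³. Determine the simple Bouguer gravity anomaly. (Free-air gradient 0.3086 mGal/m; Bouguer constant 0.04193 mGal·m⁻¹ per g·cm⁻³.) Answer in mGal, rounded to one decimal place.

205.5

Free-air correction = 0.3086 × 2172.0 = 670.28 mGal
Free-air anomaly = 979288.81 − 979514.98 + (670.28) = 444.11 mGal
Bouguer slab correction = 0.04193 × 2.62 × 2172.0 = 238.61 mGal
Simple Bouguer anomaly = 444.11 − (238.61) = 205.50 mGal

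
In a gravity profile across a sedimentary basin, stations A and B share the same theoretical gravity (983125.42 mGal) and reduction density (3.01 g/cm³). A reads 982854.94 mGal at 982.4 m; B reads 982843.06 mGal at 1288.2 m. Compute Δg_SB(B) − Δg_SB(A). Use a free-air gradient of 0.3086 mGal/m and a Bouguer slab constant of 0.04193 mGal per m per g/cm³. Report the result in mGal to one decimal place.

Δg_SB(A) = 982854.94 − 983125.42 + 0.3086×982.4 − 0.04193×3.01×982.4 = -91.30 mGal
Δg_SB(B) = 982843.06 − 983125.42 + 0.3086×1288.2 − 0.04193×3.01×1288.2 = -47.40 mGal
Difference = -47.40 − (-91.30) = 43.90 mGal

43.9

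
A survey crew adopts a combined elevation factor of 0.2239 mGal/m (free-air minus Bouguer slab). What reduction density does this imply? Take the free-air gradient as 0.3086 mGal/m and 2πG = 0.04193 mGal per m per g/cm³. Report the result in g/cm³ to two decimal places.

2.02

0.2239 = 0.3086 − 0.04193 × ρ
ρ = (0.3086 − 0.2239) / 0.04193 = 2.02 g/cm³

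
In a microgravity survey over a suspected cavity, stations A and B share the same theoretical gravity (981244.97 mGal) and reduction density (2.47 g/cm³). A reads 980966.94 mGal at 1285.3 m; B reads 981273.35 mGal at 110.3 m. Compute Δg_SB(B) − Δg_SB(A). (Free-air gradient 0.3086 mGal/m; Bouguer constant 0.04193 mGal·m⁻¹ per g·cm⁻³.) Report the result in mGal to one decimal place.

65.5

Δg_SB(A) = 980966.94 − 981244.97 + 0.3086×1285.3 − 0.04193×2.47×1285.3 = -14.50 mGal
Δg_SB(B) = 981273.35 − 981244.97 + 0.3086×110.3 − 0.04193×2.47×110.3 = 51.00 mGal
Difference = 51.00 − (-14.50) = 65.50 mGal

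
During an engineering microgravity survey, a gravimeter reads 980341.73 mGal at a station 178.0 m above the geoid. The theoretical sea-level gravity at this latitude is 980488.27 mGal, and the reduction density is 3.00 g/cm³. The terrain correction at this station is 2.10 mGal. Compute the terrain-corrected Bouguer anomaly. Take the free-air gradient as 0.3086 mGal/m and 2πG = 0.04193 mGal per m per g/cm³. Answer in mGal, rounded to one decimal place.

Free-air correction = 0.3086 × 178.0 = 54.93 mGal
Free-air anomaly = 980341.73 − 980488.27 + (54.93) = -91.61 mGal
Bouguer slab correction = 0.04193 × 3.00 × 178.0 = 22.39 mGal
Simple Bouguer anomaly = -91.61 − (22.39) = -114.00 mGal
Complete Bouguer anomaly = -114.00 + 2.10 = -111.90 mGal

-111.9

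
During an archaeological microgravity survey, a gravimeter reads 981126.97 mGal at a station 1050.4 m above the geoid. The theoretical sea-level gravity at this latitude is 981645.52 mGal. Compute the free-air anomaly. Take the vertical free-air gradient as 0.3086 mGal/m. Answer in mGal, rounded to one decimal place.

-194.4

Free-air correction = 0.3086 × 1050.4 = 324.15 mGal
Free-air anomaly = 981126.97 − 981645.52 + (324.15) = -194.40 mGal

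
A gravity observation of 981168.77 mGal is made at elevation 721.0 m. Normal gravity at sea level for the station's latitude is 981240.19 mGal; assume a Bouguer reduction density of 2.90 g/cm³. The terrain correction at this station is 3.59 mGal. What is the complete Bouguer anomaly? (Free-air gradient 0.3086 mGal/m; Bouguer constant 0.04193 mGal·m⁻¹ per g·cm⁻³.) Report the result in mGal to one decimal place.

Free-air correction = 0.3086 × 721.0 = 222.50 mGal
Free-air anomaly = 981168.77 − 981240.19 + (222.50) = 151.08 mGal
Bouguer slab correction = 0.04193 × 2.90 × 721.0 = 87.67 mGal
Simple Bouguer anomaly = 151.08 − (87.67) = 63.41 mGal
Complete Bouguer anomaly = 63.41 + 3.59 = 67.00 mGal

67.0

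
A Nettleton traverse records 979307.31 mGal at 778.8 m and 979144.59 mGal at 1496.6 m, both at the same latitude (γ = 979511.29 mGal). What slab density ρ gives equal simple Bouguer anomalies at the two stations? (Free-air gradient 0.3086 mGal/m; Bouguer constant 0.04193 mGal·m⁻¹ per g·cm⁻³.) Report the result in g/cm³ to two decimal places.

Δg_obs = 979144.59 − 979307.31 = -162.72 mGal over Δh = 1496.6 − 778.8 = 717.8 m
Equal Bouguer anomalies ⇒ Δg_obs + (0.3086 − 0.04193ρ)·Δh = 0
0.3086 − 0.04193ρ = −Δg_obs/Δh = 0.22669
ρ = (0.3086 − 0.22669) / 0.04193 = 1.95 g/cm³

1.95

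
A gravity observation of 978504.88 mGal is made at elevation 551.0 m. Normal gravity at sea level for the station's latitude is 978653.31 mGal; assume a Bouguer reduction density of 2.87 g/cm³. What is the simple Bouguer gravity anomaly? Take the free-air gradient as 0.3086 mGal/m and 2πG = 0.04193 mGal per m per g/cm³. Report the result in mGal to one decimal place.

Free-air correction = 0.3086 × 551.0 = 170.04 mGal
Free-air anomaly = 978504.88 − 978653.31 + (170.04) = 21.61 mGal
Bouguer slab correction = 0.04193 × 2.87 × 551.0 = 66.31 mGal
Simple Bouguer anomaly = 21.61 − (66.31) = -44.70 mGal

-44.7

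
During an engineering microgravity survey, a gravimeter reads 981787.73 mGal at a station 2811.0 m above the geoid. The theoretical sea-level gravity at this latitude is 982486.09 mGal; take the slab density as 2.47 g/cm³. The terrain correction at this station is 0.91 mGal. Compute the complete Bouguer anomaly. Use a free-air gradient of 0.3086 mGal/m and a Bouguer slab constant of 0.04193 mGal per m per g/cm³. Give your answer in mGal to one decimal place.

Free-air correction = 0.3086 × 2811.0 = 867.47 mGal
Free-air anomaly = 981787.73 − 982486.09 + (867.47) = 169.11 mGal
Bouguer slab correction = 0.04193 × 2.47 × 2811.0 = 291.13 mGal
Simple Bouguer anomaly = 169.11 − (291.13) = -122.02 mGal
Complete Bouguer anomaly = -122.02 + 0.91 = -121.11 mGal

-121.1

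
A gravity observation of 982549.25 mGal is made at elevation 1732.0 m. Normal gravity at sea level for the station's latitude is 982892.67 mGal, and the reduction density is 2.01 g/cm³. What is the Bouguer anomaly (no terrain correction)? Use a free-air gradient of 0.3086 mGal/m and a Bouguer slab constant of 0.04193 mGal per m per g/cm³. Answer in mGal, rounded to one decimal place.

45.1

Free-air correction = 0.3086 × 1732.0 = 534.50 mGal
Free-air anomaly = 982549.25 − 982892.67 + (534.50) = 191.08 mGal
Bouguer slab correction = 0.04193 × 2.01 × 1732.0 = 145.97 mGal
Simple Bouguer anomaly = 191.08 − (145.97) = 45.11 mGal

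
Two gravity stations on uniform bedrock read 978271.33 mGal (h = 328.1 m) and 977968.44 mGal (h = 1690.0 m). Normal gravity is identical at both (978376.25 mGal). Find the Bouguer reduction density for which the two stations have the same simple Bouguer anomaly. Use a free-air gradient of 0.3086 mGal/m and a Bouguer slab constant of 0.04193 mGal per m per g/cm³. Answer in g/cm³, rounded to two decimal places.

Δg_obs = 977968.44 − 978271.33 = -302.89 mGal over Δh = 1690.0 − 328.1 = 1361.9 m
Equal Bouguer anomalies ⇒ Δg_obs + (0.3086 − 0.04193ρ)·Δh = 0
0.3086 − 0.04193ρ = −Δg_obs/Δh = 0.22240
ρ = (0.3086 − 0.22240) / 0.04193 = 2.06 g/cm³

2.06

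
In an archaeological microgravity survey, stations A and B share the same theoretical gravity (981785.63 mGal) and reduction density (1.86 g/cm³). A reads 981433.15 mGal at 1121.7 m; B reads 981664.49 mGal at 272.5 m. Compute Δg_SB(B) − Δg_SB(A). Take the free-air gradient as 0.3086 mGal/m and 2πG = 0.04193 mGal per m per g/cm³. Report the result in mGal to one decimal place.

35.5

Δg_SB(A) = 981433.15 − 981785.63 + 0.3086×1121.7 − 0.04193×1.86×1121.7 = -93.80 mGal
Δg_SB(B) = 981664.49 − 981785.63 + 0.3086×272.5 − 0.04193×1.86×272.5 = -58.30 mGal
Difference = -58.30 − (-93.80) = 35.50 mGal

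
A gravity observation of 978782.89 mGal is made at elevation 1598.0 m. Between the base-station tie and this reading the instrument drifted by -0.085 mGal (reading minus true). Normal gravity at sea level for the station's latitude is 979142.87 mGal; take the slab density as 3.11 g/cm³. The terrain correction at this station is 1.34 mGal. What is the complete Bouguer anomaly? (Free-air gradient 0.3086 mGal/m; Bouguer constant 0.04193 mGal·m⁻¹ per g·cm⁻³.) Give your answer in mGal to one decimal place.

-73.8

Drift-corrected reading = 978782.89 − (-0.085) = 978782.975 mGal
Free-air correction = 0.3086 × 1598.0 = 493.14 mGal
Free-air anomaly = 978782.975 − 979142.87 + (493.14) = 133.245 mGal
Bouguer slab correction = 0.04193 × 3.11 × 1598.0 = 208.38 mGal
Simple Bouguer anomaly = 133.245 − (208.38) = -75.135 mGal
Complete Bouguer anomaly = -75.135 + 1.34 = -73.795 mGal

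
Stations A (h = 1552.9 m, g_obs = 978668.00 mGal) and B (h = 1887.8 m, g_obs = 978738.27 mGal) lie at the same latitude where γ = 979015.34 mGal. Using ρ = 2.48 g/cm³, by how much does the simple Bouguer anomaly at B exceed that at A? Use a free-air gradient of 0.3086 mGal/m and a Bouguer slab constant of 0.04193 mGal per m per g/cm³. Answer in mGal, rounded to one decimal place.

Δg_SB(A) = 978668.00 − 979015.34 + 0.3086×1552.9 − 0.04193×2.48×1552.9 = -29.60 mGal
Δg_SB(B) = 978738.27 − 979015.34 + 0.3086×1887.8 − 0.04193×2.48×1887.8 = 109.20 mGal
Difference = 109.20 − (-29.60) = 138.80 mGal

138.8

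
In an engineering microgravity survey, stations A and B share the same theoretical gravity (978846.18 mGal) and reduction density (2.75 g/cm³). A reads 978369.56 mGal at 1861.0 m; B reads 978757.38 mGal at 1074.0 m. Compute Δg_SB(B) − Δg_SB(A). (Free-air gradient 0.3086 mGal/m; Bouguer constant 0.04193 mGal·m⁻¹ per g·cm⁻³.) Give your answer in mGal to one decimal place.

235.7

Δg_SB(A) = 978369.56 − 978846.18 + 0.3086×1861.0 − 0.04193×2.75×1861.0 = -116.90 mGal
Δg_SB(B) = 978757.38 − 978846.18 + 0.3086×1074.0 − 0.04193×2.75×1074.0 = 118.80 mGal
Difference = 118.80 − (-116.90) = 235.70 mGal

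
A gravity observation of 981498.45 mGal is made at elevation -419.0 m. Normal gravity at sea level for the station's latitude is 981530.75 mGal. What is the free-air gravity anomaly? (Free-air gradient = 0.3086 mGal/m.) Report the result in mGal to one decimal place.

-161.6

Free-air correction = 0.3086 × -419.0 = -129.30 mGal
Free-air anomaly = 981498.45 − 981530.75 + (-129.30) = -161.60 mGal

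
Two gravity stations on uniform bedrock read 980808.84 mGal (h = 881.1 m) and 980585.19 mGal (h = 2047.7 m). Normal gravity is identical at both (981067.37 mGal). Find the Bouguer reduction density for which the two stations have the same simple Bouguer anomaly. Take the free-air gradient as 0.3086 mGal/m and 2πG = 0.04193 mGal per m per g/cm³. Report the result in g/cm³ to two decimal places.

Δg_obs = 980585.19 − 980808.84 = -223.65 mGal over Δh = 2047.7 − 881.1 = 1166.6 m
Equal Bouguer anomalies ⇒ Δg_obs + (0.3086 − 0.04193ρ)·Δh = 0
0.3086 − 0.04193ρ = −Δg_obs/Δh = 0.19171
ρ = (0.3086 − 0.19171) / 0.04193 = 2.79 g/cm³

2.79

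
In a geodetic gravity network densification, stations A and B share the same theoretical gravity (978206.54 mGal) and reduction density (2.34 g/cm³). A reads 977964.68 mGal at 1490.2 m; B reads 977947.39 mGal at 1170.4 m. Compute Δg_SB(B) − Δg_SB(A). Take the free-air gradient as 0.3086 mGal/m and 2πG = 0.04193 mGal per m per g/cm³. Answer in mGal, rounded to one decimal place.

Δg_SB(A) = 977964.68 − 978206.54 + 0.3086×1490.2 − 0.04193×2.34×1490.2 = 71.80 mGal
Δg_SB(B) = 977947.39 − 978206.54 + 0.3086×1170.4 − 0.04193×2.34×1170.4 = -12.80 mGal
Difference = -12.80 − (71.80) = -84.60 mGal

-84.6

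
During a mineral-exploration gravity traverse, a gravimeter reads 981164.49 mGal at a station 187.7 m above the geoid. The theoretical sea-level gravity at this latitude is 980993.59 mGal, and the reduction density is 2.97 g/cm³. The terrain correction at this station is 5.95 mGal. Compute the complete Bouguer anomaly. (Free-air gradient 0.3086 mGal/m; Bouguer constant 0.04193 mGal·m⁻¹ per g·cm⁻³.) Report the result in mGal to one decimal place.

211.4

Free-air correction = 0.3086 × 187.7 = 57.92 mGal
Free-air anomaly = 981164.49 − 980993.59 + (57.92) = 228.82 mGal
Bouguer slab correction = 0.04193 × 2.97 × 187.7 = 23.37 mGal
Simple Bouguer anomaly = 228.82 − (23.37) = 205.45 mGal
Complete Bouguer anomaly = 205.45 + 5.95 = 211.40 mGal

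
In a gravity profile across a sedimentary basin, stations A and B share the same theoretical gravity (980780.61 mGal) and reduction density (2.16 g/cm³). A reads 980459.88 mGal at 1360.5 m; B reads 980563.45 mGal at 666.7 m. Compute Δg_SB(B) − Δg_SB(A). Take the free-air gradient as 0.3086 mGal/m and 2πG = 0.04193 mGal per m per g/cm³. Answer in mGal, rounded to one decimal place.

Δg_SB(A) = 980459.88 − 980780.61 + 0.3086×1360.5 − 0.04193×2.16×1360.5 = -24.10 mGal
Δg_SB(B) = 980563.45 − 980780.61 + 0.3086×666.7 − 0.04193×2.16×666.7 = -71.80 mGal
Difference = -71.80 − (-24.10) = -47.70 mGal

-47.7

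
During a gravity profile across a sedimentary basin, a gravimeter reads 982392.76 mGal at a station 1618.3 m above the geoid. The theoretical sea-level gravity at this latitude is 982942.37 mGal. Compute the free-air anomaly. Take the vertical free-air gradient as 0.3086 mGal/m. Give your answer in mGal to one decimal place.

Free-air correction = 0.3086 × 1618.3 = 499.41 mGal
Free-air anomaly = 982392.76 − 982942.37 + (499.41) = -50.20 mGal

-50.2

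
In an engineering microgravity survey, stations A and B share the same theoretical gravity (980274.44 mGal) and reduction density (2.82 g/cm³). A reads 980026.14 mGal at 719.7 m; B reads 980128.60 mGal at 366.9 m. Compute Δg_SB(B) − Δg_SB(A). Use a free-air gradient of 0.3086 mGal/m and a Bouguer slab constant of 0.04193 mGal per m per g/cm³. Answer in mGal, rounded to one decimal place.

35.3

Δg_SB(A) = 980026.14 − 980274.44 + 0.3086×719.7 − 0.04193×2.82×719.7 = -111.30 mGal
Δg_SB(B) = 980128.60 − 980274.44 + 0.3086×366.9 − 0.04193×2.82×366.9 = -76.00 mGal
Difference = -76.00 − (-111.30) = 35.30 mGal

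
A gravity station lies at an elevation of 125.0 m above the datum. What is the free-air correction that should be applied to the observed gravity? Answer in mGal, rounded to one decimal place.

Free-air correction = 0.3086 × 125.0 = 38.6 mGal

38.6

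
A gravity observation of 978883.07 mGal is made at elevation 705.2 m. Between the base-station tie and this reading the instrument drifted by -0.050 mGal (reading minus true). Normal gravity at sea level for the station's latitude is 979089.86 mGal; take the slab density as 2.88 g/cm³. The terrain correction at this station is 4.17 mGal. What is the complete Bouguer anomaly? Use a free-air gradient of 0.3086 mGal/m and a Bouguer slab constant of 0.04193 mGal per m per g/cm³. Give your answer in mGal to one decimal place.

-70.1

Drift-corrected reading = 978883.07 − (-0.050) = 978883.120 mGal
Free-air correction = 0.3086 × 705.2 = 217.62 mGal
Free-air anomaly = 978883.120 − 979089.86 + (217.62) = 10.880 mGal
Bouguer slab correction = 0.04193 × 2.88 × 705.2 = 85.16 mGal
Simple Bouguer anomaly = 10.880 − (85.16) = -74.280 mGal
Complete Bouguer anomaly = -74.280 + 4.17 = -70.110 mGal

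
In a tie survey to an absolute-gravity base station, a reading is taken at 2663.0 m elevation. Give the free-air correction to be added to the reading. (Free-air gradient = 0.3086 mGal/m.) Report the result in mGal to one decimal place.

Free-air correction = 0.3086 × 2663.0 = 821.8 mGal

821.8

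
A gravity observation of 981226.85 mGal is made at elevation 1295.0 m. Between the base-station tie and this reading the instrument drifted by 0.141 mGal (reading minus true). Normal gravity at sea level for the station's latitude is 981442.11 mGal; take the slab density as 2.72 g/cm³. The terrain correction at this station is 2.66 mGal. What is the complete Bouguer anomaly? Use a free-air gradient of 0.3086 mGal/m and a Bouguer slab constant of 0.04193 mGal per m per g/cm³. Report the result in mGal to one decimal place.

Drift-corrected reading = 981226.85 − (0.141) = 981226.709 mGal
Free-air correction = 0.3086 × 1295.0 = 399.64 mGal
Free-air anomaly = 981226.709 − 981442.11 + (399.64) = 184.239 mGal
Bouguer slab correction = 0.04193 × 2.72 × 1295.0 = 147.69 mGal
Simple Bouguer anomaly = 184.239 − (147.69) = 36.549 mGal
Complete Bouguer anomaly = 36.549 + 2.66 = 39.209 mGal

39.2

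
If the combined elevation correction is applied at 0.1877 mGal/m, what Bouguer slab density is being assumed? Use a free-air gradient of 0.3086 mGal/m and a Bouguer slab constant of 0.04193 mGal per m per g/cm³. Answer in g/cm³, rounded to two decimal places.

0.1877 = 0.3086 − 0.04193 × ρ
ρ = (0.3086 − 0.1877) / 0.04193 = 2.88 g/cm³

2.88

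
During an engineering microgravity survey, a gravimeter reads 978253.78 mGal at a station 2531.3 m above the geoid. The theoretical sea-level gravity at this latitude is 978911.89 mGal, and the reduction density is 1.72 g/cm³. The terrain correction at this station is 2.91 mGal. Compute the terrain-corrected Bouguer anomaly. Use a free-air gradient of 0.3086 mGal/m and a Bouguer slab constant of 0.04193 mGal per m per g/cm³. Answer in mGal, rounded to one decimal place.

-56.6

Free-air correction = 0.3086 × 2531.3 = 781.16 mGal
Free-air anomaly = 978253.78 − 978911.89 + (781.16) = 123.05 mGal
Bouguer slab correction = 0.04193 × 1.72 × 2531.3 = 182.56 mGal
Simple Bouguer anomaly = 123.05 − (182.56) = -59.51 mGal
Complete Bouguer anomaly = -59.51 + 2.91 = -56.60 mGal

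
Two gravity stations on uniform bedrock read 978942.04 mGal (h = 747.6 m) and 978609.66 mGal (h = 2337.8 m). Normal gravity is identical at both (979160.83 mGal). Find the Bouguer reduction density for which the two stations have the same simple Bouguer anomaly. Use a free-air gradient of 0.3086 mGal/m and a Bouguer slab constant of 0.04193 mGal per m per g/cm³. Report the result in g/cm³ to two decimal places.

2.37

Δg_obs = 978609.66 − 978942.04 = -332.38 mGal over Δh = 2337.8 − 747.6 = 1590.2 m
Equal Bouguer anomalies ⇒ Δg_obs + (0.3086 − 0.04193ρ)·Δh = 0
0.3086 − 0.04193ρ = −Δg_obs/Δh = 0.20902
ρ = (0.3086 − 0.20902) / 0.04193 = 2.37 g/cm³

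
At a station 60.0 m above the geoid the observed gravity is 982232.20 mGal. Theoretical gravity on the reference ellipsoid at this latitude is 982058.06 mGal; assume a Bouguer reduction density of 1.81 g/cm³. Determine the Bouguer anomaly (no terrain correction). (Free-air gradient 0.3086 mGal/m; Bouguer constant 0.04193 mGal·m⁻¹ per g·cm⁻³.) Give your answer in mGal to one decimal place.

Free-air correction = 0.3086 × 60.0 = 18.52 mGal
Free-air anomaly = 982232.20 − 982058.06 + (18.52) = 192.66 mGal
Bouguer slab correction = 0.04193 × 1.81 × 60.0 = 4.55 mGal
Simple Bouguer anomaly = 192.66 − (4.55) = 188.11 mGal

188.1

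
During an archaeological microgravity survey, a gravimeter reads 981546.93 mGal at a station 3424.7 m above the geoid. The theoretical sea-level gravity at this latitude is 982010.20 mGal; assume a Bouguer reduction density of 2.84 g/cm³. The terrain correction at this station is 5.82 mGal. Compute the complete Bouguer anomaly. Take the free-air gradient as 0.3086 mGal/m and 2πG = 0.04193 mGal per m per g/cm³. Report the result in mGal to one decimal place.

191.6

Free-air correction = 0.3086 × 3424.7 = 1056.86 mGal
Free-air anomaly = 981546.93 − 982010.20 + (1056.86) = 593.59 mGal
Bouguer slab correction = 0.04193 × 2.84 × 3424.7 = 407.82 mGal
Simple Bouguer anomaly = 593.59 − (407.82) = 185.77 mGal
Complete Bouguer anomaly = 185.77 + 5.82 = 191.59 mGal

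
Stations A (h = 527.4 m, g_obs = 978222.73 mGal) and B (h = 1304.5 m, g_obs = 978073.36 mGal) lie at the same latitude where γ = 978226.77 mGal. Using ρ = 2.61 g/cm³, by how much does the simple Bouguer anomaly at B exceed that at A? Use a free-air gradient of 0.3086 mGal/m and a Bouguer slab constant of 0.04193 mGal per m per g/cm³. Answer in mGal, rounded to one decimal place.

5.4

Δg_SB(A) = 978222.73 − 978226.77 + 0.3086×527.4 − 0.04193×2.61×527.4 = 101.00 mGal
Δg_SB(B) = 978073.36 − 978226.77 + 0.3086×1304.5 − 0.04193×2.61×1304.5 = 106.40 mGal
Difference = 106.40 − (101.00) = 5.40 mGal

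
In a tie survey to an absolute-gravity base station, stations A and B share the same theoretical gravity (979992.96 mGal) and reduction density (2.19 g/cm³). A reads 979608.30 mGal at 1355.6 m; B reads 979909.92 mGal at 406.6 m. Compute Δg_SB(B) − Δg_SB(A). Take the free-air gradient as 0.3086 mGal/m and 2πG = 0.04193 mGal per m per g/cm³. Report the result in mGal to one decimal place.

Δg_SB(A) = 979608.30 − 979992.96 + 0.3086×1355.6 − 0.04193×2.19×1355.6 = -90.80 mGal
Δg_SB(B) = 979909.92 − 979992.96 + 0.3086×406.6 − 0.04193×2.19×406.6 = 5.10 mGal
Difference = 5.10 − (-90.80) = 95.90 mGal

95.9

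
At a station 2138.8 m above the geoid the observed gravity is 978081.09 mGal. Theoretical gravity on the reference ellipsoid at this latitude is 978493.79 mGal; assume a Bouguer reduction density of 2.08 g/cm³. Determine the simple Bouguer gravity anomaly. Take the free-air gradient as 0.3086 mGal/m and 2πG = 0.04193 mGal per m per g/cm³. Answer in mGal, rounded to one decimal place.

Free-air correction = 0.3086 × 2138.8 = 660.03 mGal
Free-air anomaly = 978081.09 − 978493.79 + (660.03) = 247.33 mGal
Bouguer slab correction = 0.04193 × 2.08 × 2138.8 = 186.53 mGal
Simple Bouguer anomaly = 247.33 − (186.53) = 60.80 mGal

60.8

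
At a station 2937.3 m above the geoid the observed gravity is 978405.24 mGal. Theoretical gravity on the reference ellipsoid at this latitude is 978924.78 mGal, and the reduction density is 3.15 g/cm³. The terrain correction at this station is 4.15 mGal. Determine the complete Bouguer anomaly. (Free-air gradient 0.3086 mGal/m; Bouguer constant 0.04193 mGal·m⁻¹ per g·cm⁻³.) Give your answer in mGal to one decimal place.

3.1

Free-air correction = 0.3086 × 2937.3 = 906.45 mGal
Free-air anomaly = 978405.24 − 978924.78 + (906.45) = 386.91 mGal
Bouguer slab correction = 0.04193 × 3.15 × 2937.3 = 387.96 mGal
Simple Bouguer anomaly = 386.91 − (387.96) = -1.05 mGal
Complete Bouguer anomaly = -1.05 + 4.15 = 3.10 mGal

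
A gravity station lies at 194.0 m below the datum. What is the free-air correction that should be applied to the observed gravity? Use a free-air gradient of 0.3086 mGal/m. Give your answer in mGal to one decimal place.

-59.9

Free-air correction = 0.3086 × -194.0 = -59.9 mGal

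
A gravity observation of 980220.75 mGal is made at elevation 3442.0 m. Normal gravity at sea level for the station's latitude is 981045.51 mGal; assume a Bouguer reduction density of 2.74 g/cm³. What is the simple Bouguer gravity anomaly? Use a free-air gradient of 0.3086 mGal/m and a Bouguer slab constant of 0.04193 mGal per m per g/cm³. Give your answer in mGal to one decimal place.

-158.0

Free-air correction = 0.3086 × 3442.0 = 1062.20 mGal
Free-air anomaly = 980220.75 − 981045.51 + (1062.20) = 237.44 mGal
Bouguer slab correction = 0.04193 × 2.74 × 3442.0 = 395.45 mGal
Simple Bouguer anomaly = 237.44 − (395.45) = -158.01 mGal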